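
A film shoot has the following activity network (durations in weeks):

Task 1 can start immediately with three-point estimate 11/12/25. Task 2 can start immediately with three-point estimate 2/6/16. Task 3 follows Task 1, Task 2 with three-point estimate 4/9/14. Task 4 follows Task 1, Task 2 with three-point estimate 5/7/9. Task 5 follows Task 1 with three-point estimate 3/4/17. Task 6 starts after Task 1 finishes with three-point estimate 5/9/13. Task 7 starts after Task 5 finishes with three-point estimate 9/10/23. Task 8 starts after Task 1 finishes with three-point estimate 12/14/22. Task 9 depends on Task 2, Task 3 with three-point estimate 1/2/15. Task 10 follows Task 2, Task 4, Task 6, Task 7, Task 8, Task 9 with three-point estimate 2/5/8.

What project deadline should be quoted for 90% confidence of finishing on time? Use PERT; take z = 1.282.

te_Task 1 = (11 + 4·12 + 25)/6 = 84/6 = 14; σ²_Task 1 = ((25−11)/6)² = 5.444
te_Task 2 = (2 + 4·6 + 16)/6 = 42/6 = 7; σ²_Task 2 = ((16−2)/6)² = 5.444
te_Task 3 = (4 + 4·9 + 14)/6 = 54/6 = 9; σ²_Task 3 = ((14−4)/6)² = 2.778
te_Task 4 = (5 + 4·7 + 9)/6 = 42/6 = 7; σ²_Task 4 = ((9−5)/6)² = 0.444
te_Task 5 = (3 + 4·4 + 17)/6 = 36/6 = 6; σ²_Task 5 = ((17−3)/6)² = 5.444
te_Task 6 = (5 + 4·9 + 13)/6 = 54/6 = 9; σ²_Task 6 = ((13−5)/6)² = 1.778
te_Task 7 = (9 + 4·10 + 23)/6 = 72/6 = 12; σ²_Task 7 = ((23−9)/6)² = 5.444
te_Task 8 = (12 + 4·14 + 22)/6 = 90/6 = 15; σ²_Task 8 = ((22−12)/6)² = 2.778
te_Task 9 = (1 + 4·2 + 15)/6 = 24/6 = 4; σ²_Task 9 = ((15−1)/6)² = 5.444
te_Task 10 = (2 + 4·5 + 8)/6 = 30/6 = 5; σ²_Task 10 = ((8−2)/6)² = 1.000

Forward pass:
ES_Task 1 = 0; EF_Task 1 = 14
ES_Task 2 = 0; EF_Task 2 = 7
ES_Task 3 = max(EF_Task 1=14, EF_Task 2=7) = 14; EF_Task 3 = 14+9 = 23
ES_Task 4 = max(EF_Task 1=14, EF_Task 2=7) = 14; EF_Task 4 = 14+7 = 21
ES_Task 5 = 14; EF_Task 5 = 14+6 = 20
ES_Task 6 = 14; EF_Task 6 = 14+9 = 23
ES_Task 7 = 20; EF_Task 7 = 20+12 = 32
ES_Task 8 = 14; EF_Task 8 = 14+15 = 29
ES_Task 9 = max(EF_Task 2=7, EF_Task 3=23) = 23; EF_Task 9 = 23+4 = 27
ES_Task 10 = max(EF_Task 2=7, EF_Task 4=21, EF_Task 6=23, EF_Task 7=32, EF_Task 8=29, EF_Task 9=27) = 32; EF_Task 10 = 32+5 = 37
Expected project duration μ = 37 weeks. Critical path: Task 1 → Task 5 → Task 7 → Task 10.

Variance along critical path = 5.444 + 5.444 + 5.444 + 1.000 = 17.333; σ = 4.163 weeks.
D = μ + z·σ = 37 + 1.282·4.163 = 42.3 weeks

42.3 weeks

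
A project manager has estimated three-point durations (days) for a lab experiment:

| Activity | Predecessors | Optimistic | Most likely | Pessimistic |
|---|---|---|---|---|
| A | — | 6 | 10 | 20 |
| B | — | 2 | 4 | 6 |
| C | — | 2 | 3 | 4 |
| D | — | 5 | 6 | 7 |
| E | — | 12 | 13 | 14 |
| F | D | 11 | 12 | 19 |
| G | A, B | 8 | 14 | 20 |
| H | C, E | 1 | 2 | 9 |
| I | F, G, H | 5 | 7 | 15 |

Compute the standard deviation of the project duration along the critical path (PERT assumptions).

te_A = (6 + 4·10 + 20)/6 = 66/6 = 11; σ²_A = ((20−6)/6)² = 5.444
te_B = (2 + 4·4 + 6)/6 = 24/6 = 4; σ²_B = ((6−2)/6)² = 0.444
te_C = (2 + 4·3 + 4)/6 = 18/6 = 3; σ²_C = ((4−2)/6)² = 0.111
te_D = (5 + 4·6 + 7)/6 = 36/6 = 6; σ²_D = ((7−5)/6)² = 0.111
te_E = (12 + 4·13 + 14)/6 = 78/6 = 13; σ²_E = ((14−12)/6)² = 0.111
te_F = (11 + 4·12 + 19)/6 = 78/6 = 13; σ²_F = ((19−11)/6)² = 1.778
te_G = (8 + 4·14 + 20)/6 = 84/6 = 14; σ²_G = ((20−8)/6)² = 4.000
te_H = (1 + 4·2 + 9)/6 = 18/6 = 3; σ²_H = ((9−1)/6)² = 1.778
te_I = (5 + 4·7 + 15)/6 = 48/6 = 8; σ²_I = ((15−5)/6)² = 2.778

Forward pass:
ES_A = 0; EF_A = 11
ES_B = 0; EF_B = 4
ES_C = 0; EF_C = 3
ES_D = 0; EF_D = 6
ES_E = 0; EF_E = 13
ES_F = 6; EF_F = 6+13 = 19
ES_G = max(EF_A=11, EF_B=4) = 11; EF_G = 11+14 = 25
ES_H = max(EF_C=3, EF_E=13) = 13; EF_H = 13+3 = 16
ES_I = max(EF_F=19, EF_G=25, EF_H=16) = 25; EF_I = 25+8 = 33
Expected project duration μ = 33 days. Critical path: A → G → I.

Variance along critical path = 5.444 + 4.000 + 2.778 = 12.222
σ = √12.222 = 3.496 days

3.50 days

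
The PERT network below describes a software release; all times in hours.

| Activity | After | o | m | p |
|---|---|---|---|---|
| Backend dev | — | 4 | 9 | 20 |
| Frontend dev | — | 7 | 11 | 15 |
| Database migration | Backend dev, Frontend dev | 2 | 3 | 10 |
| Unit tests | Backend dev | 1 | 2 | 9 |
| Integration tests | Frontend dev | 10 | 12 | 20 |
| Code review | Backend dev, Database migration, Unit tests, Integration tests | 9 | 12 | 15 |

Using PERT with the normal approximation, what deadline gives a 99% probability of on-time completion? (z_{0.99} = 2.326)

41.5 hours

te_Backend dev = (4 + 4·9 + 20)/6 = 60/6 = 10; σ²_Backend dev = ((20−4)/6)² = 7.111
te_Frontend dev = (7 + 4·11 + 15)/6 = 66/6 = 11; σ²_Frontend dev = ((15−7)/6)² = 1.778
te_Database migration = (2 + 4·3 + 10)/6 = 24/6 = 4; σ²_Database migration = ((10−2)/6)² = 1.778
te_Unit tests = (1 + 4·2 + 9)/6 = 18/6 = 3; σ²_Unit tests = ((9−1)/6)² = 1.778
te_Integration tests = (10 + 4·12 + 20)/6 = 78/6 = 13; σ²_Integration tests = ((20−10)/6)² = 2.778
te_Code review = (9 + 4·12 + 15)/6 = 72/6 = 12; σ²_Code review = ((15−9)/6)² = 1.000

Forward pass:
ES_Backend dev = 0; EF_Backend dev = 10
ES_Frontend dev = 0; EF_Frontend dev = 11
ES_Database migration = max(EF_Backend dev=10, EF_Frontend dev=11) = 11; EF_Database migration = 11+4 = 15
ES_Unit tests = 10; EF_Unit tests = 10+3 = 13
ES_Integration tests = 11; EF_Integration tests = 11+13 = 24
ES_Code review = max(EF_Backend dev=10, EF_Database migration=15, EF_Unit tests=13, EF_Integration tests=24) = 24; EF_Code review = 24+12 = 36
Expected project duration μ = 36 hours. Critical path: Frontend dev → Integration tests → Code review.

Variance along critical path = 1.778 + 2.778 + 1.000 = 5.556; σ = 2.357 hours.
D = μ + z·σ = 36 + 2.326·2.357 = 41.5 hours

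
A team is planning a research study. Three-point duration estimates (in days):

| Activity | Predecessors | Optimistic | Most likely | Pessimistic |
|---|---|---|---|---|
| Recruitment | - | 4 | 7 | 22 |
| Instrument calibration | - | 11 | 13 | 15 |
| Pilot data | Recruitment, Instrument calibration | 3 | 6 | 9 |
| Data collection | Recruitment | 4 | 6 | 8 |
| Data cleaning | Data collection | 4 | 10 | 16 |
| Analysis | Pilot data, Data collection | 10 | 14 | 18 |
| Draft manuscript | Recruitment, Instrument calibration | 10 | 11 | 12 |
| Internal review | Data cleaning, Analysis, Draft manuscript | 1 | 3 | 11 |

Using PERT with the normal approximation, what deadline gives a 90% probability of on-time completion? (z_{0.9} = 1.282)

40.1 days

te_Recruitment = (4 + 4·7 + 22)/6 = 54/6 = 9; σ²_Recruitment = ((22−4)/6)² = 9.000
te_Instrument calibration = (11 + 4·13 + 15)/6 = 78/6 = 13; σ²_Instrument calibration = ((15−11)/6)² = 0.444
te_Pilot data = (3 + 4·6 + 9)/6 = 36/6 = 6; σ²_Pilot data = ((9−3)/6)² = 1.000
te_Data collection = (4 + 4·6 + 8)/6 = 36/6 = 6; σ²_Data collection = ((8−4)/6)² = 0.444
te_Data cleaning = (4 + 4·10 + 16)/6 = 60/6 = 10; σ²_Data cleaning = ((16−4)/6)² = 4.000
te_Analysis = (10 + 4·14 + 18)/6 = 84/6 = 14; σ²_Analysis = ((18−10)/6)² = 1.778
te_Draft manuscript = (10 + 4·11 + 12)/6 = 66/6 = 11; σ²_Draft manuscript = ((12−10)/6)² = 0.111
te_Internal review = (1 + 4·3 + 11)/6 = 24/6 = 4; σ²_Internal review = ((11−1)/6)² = 2.778

Forward pass:
ES_Recruitment = 0; EF_Recruitment = 9
ES_Instrument calibration = 0; EF_Instrument calibration = 13
ES_Pilot data = max(EF_Recruitment=9, EF_Instrument calibration=13) = 13; EF_Pilot data = 13+6 = 19
ES_Data collection = 9; EF_Data collection = 9+6 = 15
ES_Data cleaning = 15; EF_Data cleaning = 15+10 = 25
ES_Analysis = max(EF_Pilot data=19, EF_Data collection=15) = 19; EF_Analysis = 19+14 = 33
ES_Draft manuscript = max(EF_Recruitment=9, EF_Instrument calibration=13) = 13; EF_Draft manuscript = 13+11 = 24
ES_Internal review = max(EF_Data cleaning=25, EF_Analysis=33, EF_Draft manuscript=24) = 33; EF_Internal review = 33+4 = 37
Expected project duration μ = 37 days. Critical path: Instrument calibration → Pilot data → Analysis → Internal review.

Variance along critical path = 0.444 + 1.000 + 1.778 + 2.778 = 6.000; σ = 2.449 days.
D = μ + z·σ = 37 + 1.282·2.449 = 40.1 days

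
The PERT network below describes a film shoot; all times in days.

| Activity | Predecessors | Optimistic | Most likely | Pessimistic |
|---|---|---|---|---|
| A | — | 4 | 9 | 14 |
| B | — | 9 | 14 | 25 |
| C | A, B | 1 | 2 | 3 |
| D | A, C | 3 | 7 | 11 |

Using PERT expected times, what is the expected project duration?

te_A = (4 + 4·9 + 14)/6 = 54/6 = 9
te_B = (9 + 4·14 + 25)/6 = 90/6 = 15
te_C = (1 + 4·2 + 3)/6 = 12/6 = 2
te_D = (3 + 4·7 + 11)/6 = 42/6 = 7

Forward pass:
ES_A = 0; EF_A = 9
ES_B = 0; EF_B = 15
ES_C = max(EF_A=9, EF_B=15) = 15; EF_C = 15+2 = 17
ES_D = max(EF_A=9, EF_C=17) = 17; EF_D = 17+7 = 24
Expected project duration μ = 24 days. Critical path: B → C → D.

24 days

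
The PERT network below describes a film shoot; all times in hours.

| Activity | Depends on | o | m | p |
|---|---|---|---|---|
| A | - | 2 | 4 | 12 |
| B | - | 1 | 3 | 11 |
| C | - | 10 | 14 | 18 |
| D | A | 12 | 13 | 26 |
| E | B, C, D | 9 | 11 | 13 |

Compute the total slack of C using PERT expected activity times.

te_A = (2 + 4·4 + 12)/6 = 30/6 = 5
te_B = (1 + 4·3 + 11)/6 = 24/6 = 4
te_C = (10 + 4·14 + 18)/6 = 84/6 = 14
te_D = (12 + 4·13 + 26)/6 = 90/6 = 15
te_E = (9 + 4·11 + 13)/6 = 66/6 = 11

Forward pass:
ES_A = 0; EF_A = 5
ES_B = 0; EF_B = 4
ES_C = 0; EF_C = 14
ES_D = 5; EF_D = 5+15 = 20
ES_E = max(EF_B=4, EF_C=14, EF_D=20) = 20; EF_E = 20+11 = 31
Expected project duration μ = 31 hours. Critical path: A → D → E.

Backward pass:
LF_E = 31; LS_E = 31−11 = 20
LF_D = LS_E = 20; LS_D = 20−15 = 5
LF_C = LS_E = 20; LS_C = 20−14 = 6
LF_B = LS_E = 20; LS_B = 20−4 = 16
LF_A = LS_D = 5; LS_A = 5−5 = 0
Slack_C = LS_C − ES_C = 6 − 0 = 6

6 hours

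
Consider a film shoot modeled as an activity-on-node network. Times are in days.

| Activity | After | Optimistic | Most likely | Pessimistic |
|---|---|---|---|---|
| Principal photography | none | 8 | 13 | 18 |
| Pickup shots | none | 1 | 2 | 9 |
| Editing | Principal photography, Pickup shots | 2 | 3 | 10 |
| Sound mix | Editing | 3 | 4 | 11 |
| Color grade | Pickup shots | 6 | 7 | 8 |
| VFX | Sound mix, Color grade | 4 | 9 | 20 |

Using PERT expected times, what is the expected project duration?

32 days

te_Principal photography = (8 + 4·13 + 18)/6 = 78/6 = 13
te_Pickup shots = (1 + 4·2 + 9)/6 = 18/6 = 3
te_Editing = (2 + 4·3 + 10)/6 = 24/6 = 4
te_Sound mix = (3 + 4·4 + 11)/6 = 30/6 = 5
te_Color grade = (6 + 4·7 + 8)/6 = 42/6 = 7
te_VFX = (4 + 4·9 + 20)/6 = 60/6 = 10

Forward pass:
ES_Principal photography = 0; EF_Principal photography = 13
ES_Pickup shots = 0; EF_Pickup shots = 3
ES_Editing = max(EF_Principal photography=13, EF_Pickup shots=3) = 13; EF_Editing = 13+4 = 17
ES_Sound mix = 17; EF_Sound mix = 17+5 = 22
ES_Color grade = 3; EF_Color grade = 3+7 = 10
ES_VFX = max(EF_Sound mix=22, EF_Color grade=10) = 22; EF_VFX = 22+10 = 32
Expected project duration μ = 32 days. Critical path: Principal photography → Editing → Sound mix → VFX.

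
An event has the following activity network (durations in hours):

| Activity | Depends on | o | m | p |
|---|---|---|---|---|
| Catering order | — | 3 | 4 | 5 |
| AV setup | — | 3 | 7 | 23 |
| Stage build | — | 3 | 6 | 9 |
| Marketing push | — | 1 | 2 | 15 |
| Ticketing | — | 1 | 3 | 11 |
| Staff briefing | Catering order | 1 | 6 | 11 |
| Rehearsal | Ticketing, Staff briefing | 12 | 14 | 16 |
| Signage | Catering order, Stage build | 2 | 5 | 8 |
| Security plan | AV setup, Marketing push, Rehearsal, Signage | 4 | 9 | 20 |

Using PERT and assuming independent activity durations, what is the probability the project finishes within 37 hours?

0.823

te_Catering order = (3 + 4·4 + 5)/6 = 24/6 = 4; σ²_Catering order = ((5−3)/6)² = 0.111
te_AV setup = (3 + 4·7 + 23)/6 = 54/6 = 9; σ²_AV setup = ((23−3)/6)² = 11.111
te_Stage build = (3 + 4·6 + 9)/6 = 36/6 = 6; σ²_Stage build = ((9−3)/6)² = 1.000
te_Marketing push = (1 + 4·2 + 15)/6 = 24/6 = 4; σ²_Marketing push = ((15−1)/6)² = 5.444
te_Ticketing = (1 + 4·3 + 11)/6 = 24/6 = 4; σ²_Ticketing = ((11−1)/6)² = 2.778
te_Staff briefing = (1 + 4·6 + 11)/6 = 36/6 = 6; σ²_Staff briefing = ((11−1)/6)² = 2.778
te_Rehearsal = (12 + 4·14 + 16)/6 = 84/6 = 14; σ²_Rehearsal = ((16−12)/6)² = 0.444
te_Signage = (2 + 4·5 + 8)/6 = 30/6 = 5; σ²_Signage = ((8−2)/6)² = 1.000
te_Security plan = (4 + 4·9 + 20)/6 = 60/6 = 10; σ²_Security plan = ((20−4)/6)² = 7.111

Forward pass:
ES_Catering order = 0; EF_Catering order = 4
ES_AV setup = 0; EF_AV setup = 9
ES_Stage build = 0; EF_Stage build = 6
ES_Marketing push = 0; EF_Marketing push = 4
ES_Ticketing = 0; EF_Ticketing = 4
ES_Staff briefing = 4; EF_Staff briefing = 4+6 = 10
ES_Rehearsal = max(EF_Ticketing=4, EF_Staff briefing=10) = 10; EF_Rehearsal = 10+14 = 24
ES_Signage = max(EF_Catering order=4, EF_Stage build=6) = 6; EF_Signage = 6+5 = 11
ES_Security plan = max(EF_AV setup=9, EF_Marketing push=4, EF_Rehearsal=24, EF_Signage=11) = 24; EF_Security plan = 24+10 = 34
Expected project duration μ = 34 hours. Critical path: Catering order → Staff briefing → Rehearsal → Security plan.

Variance along critical path = 0.111 + 2.778 + 0.444 + 7.111 = 10.444; σ = √10.444 = 3.232 hours.
Z = (37 − 34) / 3.232 = 0.928
P(T ≤ 37) = Φ(0.928) ≈ 0.823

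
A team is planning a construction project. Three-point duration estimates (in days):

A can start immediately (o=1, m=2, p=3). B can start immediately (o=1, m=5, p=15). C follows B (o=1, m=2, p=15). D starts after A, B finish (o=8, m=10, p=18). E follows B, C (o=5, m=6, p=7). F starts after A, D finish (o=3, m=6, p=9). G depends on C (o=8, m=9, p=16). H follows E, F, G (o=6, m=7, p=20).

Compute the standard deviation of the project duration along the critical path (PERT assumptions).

te_A = (1 + 4·2 + 3)/6 = 12/6 = 2; σ²_A = ((3−1)/6)² = 0.111
te_B = (1 + 4·5 + 15)/6 = 36/6 = 6; σ²_B = ((15−1)/6)² = 5.444
te_C = (1 + 4·2 + 15)/6 = 24/6 = 4; σ²_C = ((15−1)/6)² = 5.444
te_D = (8 + 4·10 + 18)/6 = 66/6 = 11; σ²_D = ((18−8)/6)² = 2.778
te_E = (5 + 4·6 + 7)/6 = 36/6 = 6; σ²_E = ((7−5)/6)² = 0.111
te_F = (3 + 4·6 + 9)/6 = 36/6 = 6; σ²_F = ((9−3)/6)² = 1.000
te_G = (8 + 4·9 + 16)/6 = 60/6 = 10; σ²_G = ((16−8)/6)² = 1.778
te_H = (6 + 4·7 + 20)/6 = 54/6 = 9; σ²_H = ((20−6)/6)² = 5.444

Forward pass:
ES_A = 0; EF_A = 2
ES_B = 0; EF_B = 6
ES_C = 6; EF_C = 6+4 = 10
ES_D = max(EF_A=2, EF_B=6) = 6; EF_D = 6+11 = 17
ES_E = max(EF_B=6, EF_C=10) = 10; EF_E = 10+6 = 16
ES_F = max(EF_A=2, EF_D=17) = 17; EF_F = 17+6 = 23
ES_G = 10; EF_G = 10+10 = 20
ES_H = max(EF_E=16, EF_F=23, EF_G=20) = 23; EF_H = 23+9 = 32
Expected project duration μ = 32 days. Critical path: B → D → F → H.

Variance along critical path = 5.444 + 2.778 + 1.000 + 5.444 = 14.667
σ = √14.667 = 3.830 days

3.83 days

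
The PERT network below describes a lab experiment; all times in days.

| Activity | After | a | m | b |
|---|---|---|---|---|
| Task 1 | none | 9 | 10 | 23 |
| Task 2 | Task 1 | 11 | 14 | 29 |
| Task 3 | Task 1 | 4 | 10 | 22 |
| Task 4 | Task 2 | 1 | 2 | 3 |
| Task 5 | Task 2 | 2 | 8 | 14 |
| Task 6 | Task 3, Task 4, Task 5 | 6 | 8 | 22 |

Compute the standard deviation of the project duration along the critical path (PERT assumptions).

5.06 days

te_Task 1 = (9 + 4·10 + 23)/6 = 72/6 = 12; σ²_Task 1 = ((23−9)/6)² = 5.444
te_Task 2 = (11 + 4·14 + 29)/6 = 96/6 = 16; σ²_Task 2 = ((29−11)/6)² = 9.000
te_Task 3 = (4 + 4·10 + 22)/6 = 66/6 = 11; σ²_Task 3 = ((22−4)/6)² = 9.000
te_Task 4 = (1 + 4·2 + 3)/6 = 12/6 = 2; σ²_Task 4 = ((3−1)/6)² = 0.111
te_Task 5 = (2 + 4·8 + 14)/6 = 48/6 = 8; σ²_Task 5 = ((14−2)/6)² = 4.000
te_Task 6 = (6 + 4·8 + 22)/6 = 60/6 = 10; σ²_Task 6 = ((22−6)/6)² = 7.111

Forward pass:
ES_Task 1 = 0; EF_Task 1 = 12
ES_Task 2 = 12; EF_Task 2 = 12+16 = 28
ES_Task 3 = 12; EF_Task 3 = 12+11 = 23
ES_Task 4 = 28; EF_Task 4 = 28+2 = 30
ES_Task 5 = 28; EF_Task 5 = 28+8 = 36
ES_Task 6 = max(EF_Task 3=23, EF_Task 4=30, EF_Task 5=36) = 36; EF_Task 6 = 36+10 = 46
Expected project duration μ = 46 days. Critical path: Task 1 → Task 2 → Task 5 → Task 6.

Variance along critical path = 5.444 + 9.000 + 4.000 + 7.111 = 25.556
σ = √25.556 = 5.055 days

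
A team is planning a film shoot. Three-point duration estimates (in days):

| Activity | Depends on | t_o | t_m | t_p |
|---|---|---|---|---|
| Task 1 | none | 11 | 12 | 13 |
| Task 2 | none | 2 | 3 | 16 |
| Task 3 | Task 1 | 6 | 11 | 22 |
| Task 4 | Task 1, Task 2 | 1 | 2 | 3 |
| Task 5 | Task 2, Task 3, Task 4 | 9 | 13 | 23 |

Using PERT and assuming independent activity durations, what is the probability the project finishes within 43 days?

te_Task 1 = (11 + 4·12 + 13)/6 = 72/6 = 12; σ²_Task 1 = ((13−11)/6)² = 0.111
te_Task 2 = (2 + 4·3 + 16)/6 = 30/6 = 5; σ²_Task 2 = ((16−2)/6)² = 5.444
te_Task 3 = (6 + 4·11 + 22)/6 = 72/6 = 12; σ²_Task 3 = ((22−6)/6)² = 7.111
te_Task 4 = (1 + 4·2 + 3)/6 = 12/6 = 2; σ²_Task 4 = ((3−1)/6)² = 0.111
te_Task 5 = (9 + 4·13 + 23)/6 = 84/6 = 14; σ²_Task 5 = ((23−9)/6)² = 5.444

Forward pass:
ES_Task 1 = 0; EF_Task 1 = 12
ES_Task 2 = 0; EF_Task 2 = 5
ES_Task 3 = 12; EF_Task 3 = 12+12 = 24
ES_Task 4 = max(EF_Task 1=12, EF_Task 2=5) = 12; EF_Task 4 = 12+2 = 14
ES_Task 5 = max(EF_Task 2=5, EF_Task 3=24, EF_Task 4=14) = 24; EF_Task 5 = 24+14 = 38
Expected project duration μ = 38 days. Critical path: Task 1 → Task 3 → Task 5.

Variance along critical path = 0.111 + 7.111 + 5.444 = 12.667; σ = √12.667 = 3.559 days.
Z = (43 − 38) / 3.559 = 1.405
P(T ≤ 43) = Φ(1.405) ≈ 0.920

0.920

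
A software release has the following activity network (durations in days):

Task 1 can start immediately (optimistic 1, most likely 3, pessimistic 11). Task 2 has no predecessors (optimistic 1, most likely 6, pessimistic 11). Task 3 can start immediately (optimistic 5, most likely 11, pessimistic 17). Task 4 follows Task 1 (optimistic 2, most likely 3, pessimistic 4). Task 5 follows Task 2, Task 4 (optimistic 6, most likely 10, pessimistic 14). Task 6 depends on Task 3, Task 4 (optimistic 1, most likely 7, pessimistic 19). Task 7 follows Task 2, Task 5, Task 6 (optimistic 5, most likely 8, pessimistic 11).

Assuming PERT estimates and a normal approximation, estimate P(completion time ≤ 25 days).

0.296

te_Task 1 = (1 + 4·3 + 11)/6 = 24/6 = 4; σ²_Task 1 = ((11−1)/6)² = 2.778
te_Task 2 = (1 + 4·6 + 11)/6 = 36/6 = 6; σ²_Task 2 = ((11−1)/6)² = 2.778
te_Task 3 = (5 + 4·11 + 17)/6 = 66/6 = 11; σ²_Task 3 = ((17−5)/6)² = 4.000
te_Task 4 = (2 + 4·3 + 4)/6 = 18/6 = 3; σ²_Task 4 = ((4−2)/6)² = 0.111
te_Task 5 = (6 + 4·10 + 14)/6 = 60/6 = 10; σ²_Task 5 = ((14−6)/6)² = 1.778
te_Task 6 = (1 + 4·7 + 19)/6 = 48/6 = 8; σ²_Task 6 = ((19−1)/6)² = 9.000
te_Task 7 = (5 + 4·8 + 11)/6 = 48/6 = 8; σ²_Task 7 = ((11−5)/6)² = 1.000

Forward pass:
ES_Task 1 = 0; EF_Task 1 = 4
ES_Task 2 = 0; EF_Task 2 = 6
ES_Task 3 = 0; EF_Task 3 = 11
ES_Task 4 = 4; EF_Task 4 = 4+3 = 7
ES_Task 5 = max(EF_Task 2=6, EF_Task 4=7) = 7; EF_Task 5 = 7+10 = 17
ES_Task 6 = max(EF_Task 3=11, EF_Task 4=7) = 11; EF_Task 6 = 11+8 = 19
ES_Task 7 = max(EF_Task 2=6, EF_Task 5=17, EF_Task 6=19) = 19; EF_Task 7 = 19+8 = 27
Expected project duration μ = 27 days. Critical path: Task 3 → Task 6 → Task 7.

Variance along critical path = 4.000 + 9.000 + 1.000 = 14.000; σ = √14.000 = 3.742 days.
Z = (25 − 27) / 3.742 = -0.535
P(T ≤ 25) = Φ(-0.535) ≈ 0.296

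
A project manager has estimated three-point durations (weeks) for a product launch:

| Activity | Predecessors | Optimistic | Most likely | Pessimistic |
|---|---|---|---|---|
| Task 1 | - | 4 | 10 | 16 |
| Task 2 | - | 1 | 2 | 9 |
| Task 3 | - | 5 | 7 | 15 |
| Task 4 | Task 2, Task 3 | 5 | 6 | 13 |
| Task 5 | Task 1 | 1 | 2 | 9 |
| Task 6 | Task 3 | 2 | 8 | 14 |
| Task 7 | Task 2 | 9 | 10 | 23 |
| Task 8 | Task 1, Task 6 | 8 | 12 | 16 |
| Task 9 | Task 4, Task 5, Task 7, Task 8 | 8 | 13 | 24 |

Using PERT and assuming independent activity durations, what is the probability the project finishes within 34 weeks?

te_Task 1 = (4 + 4·10 + 16)/6 = 60/6 = 10; σ²_Task 1 = ((16−4)/6)² = 4.000
te_Task 2 = (1 + 4·2 + 9)/6 = 18/6 = 3; σ²_Task 2 = ((9−1)/6)² = 1.778
te_Task 3 = (5 + 4·7 + 15)/6 = 48/6 = 8; σ²_Task 3 = ((15−5)/6)² = 2.778
te_Task 4 = (5 + 4·6 + 13)/6 = 42/6 = 7; σ²_Task 4 = ((13−5)/6)² = 1.778
te_Task 5 = (1 + 4·2 + 9)/6 = 18/6 = 3; σ²_Task 5 = ((9−1)/6)² = 1.778
te_Task 6 = (2 + 4·8 + 14)/6 = 48/6 = 8; σ²_Task 6 = ((14−2)/6)² = 4.000
te_Task 7 = (9 + 4·10 + 23)/6 = 72/6 = 12; σ²_Task 7 = ((23−9)/6)² = 5.444
te_Task 8 = (8 + 4·12 + 16)/6 = 72/6 = 12; σ²_Task 8 = ((16−8)/6)² = 1.778
te_Task 9 = (8 + 4·13 + 24)/6 = 84/6 = 14; σ²_Task 9 = ((24−8)/6)² = 7.111

Forward pass:
ES_Task 1 = 0; EF_Task 1 = 10
ES_Task 2 = 0; EF_Task 2 = 3
ES_Task 3 = 0; EF_Task 3 = 8
ES_Task 4 = max(EF_Task 2=3, EF_Task 3=8) = 8; EF_Task 4 = 8+7 = 15
ES_Task 5 = 10; EF_Task 5 = 10+3 = 13
ES_Task 6 = 8; EF_Task 6 = 8+8 = 16
ES_Task 7 = 3; EF_Task 7 = 3+12 = 15
ES_Task 8 = max(EF_Task 1=10, EF_Task 6=16) = 16; EF_Task 8 = 16+12 = 28
ES_Task 9 = max(EF_Task 4=15, EF_Task 5=13, EF_Task 7=15, EF_Task 8=28) = 28; EF_Task 9 = 28+14 = 42
Expected project duration μ = 42 weeks. Critical path: Task 3 → Task 6 → Task 8 → Task 9.

Variance along critical path = 2.778 + 4.000 + 1.778 + 7.111 = 15.667; σ = √15.667 = 3.958 weeks.
Z = (34 − 42) / 3.958 = -2.021
P(T ≤ 34) = Φ(-2.021) ≈ 0.022

0.022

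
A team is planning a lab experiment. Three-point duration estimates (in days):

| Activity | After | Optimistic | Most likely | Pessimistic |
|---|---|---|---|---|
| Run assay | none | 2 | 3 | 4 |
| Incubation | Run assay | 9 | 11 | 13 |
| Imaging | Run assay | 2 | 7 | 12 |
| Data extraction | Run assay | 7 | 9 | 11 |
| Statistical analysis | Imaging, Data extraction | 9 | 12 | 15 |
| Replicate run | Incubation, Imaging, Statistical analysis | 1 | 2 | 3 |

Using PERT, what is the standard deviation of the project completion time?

te_Run assay = (2 + 4·3 + 4)/6 = 18/6 = 3; σ²_Run assay = ((4−2)/6)² = 0.111
te_Incubation = (9 + 4·11 + 13)/6 = 66/6 = 11; σ²_Incubation = ((13−9)/6)² = 0.444
te_Imaging = (2 + 4·7 + 12)/6 = 42/6 = 7; σ²_Imaging = ((12−2)/6)² = 2.778
te_Data extraction = (7 + 4·9 + 11)/6 = 54/6 = 9; σ²_Data extraction = ((11−7)/6)² = 0.444
te_Statistical analysis = (9 + 4·12 + 15)/6 = 72/6 = 12; σ²_Statistical analysis = ((15−9)/6)² = 1.000
te_Replicate run = (1 + 4·2 + 3)/6 = 12/6 = 2; σ²_Replicate run = ((3−1)/6)² = 0.111

Forward pass:
ES_Run assay = 0; EF_Run assay = 3
ES_Incubation = 3; EF_Incubation = 3+11 = 14
ES_Imaging = 3; EF_Imaging = 3+7 = 10
ES_Data extraction = 3; EF_Data extraction = 3+9 = 12
ES_Statistical analysis = max(EF_Imaging=10, EF_Data extraction=12) = 12; EF_Statistical analysis = 12+12 = 24
ES_Replicate run = max(EF_Incubation=14, EF_Imaging=10, EF_Statistical analysis=24) = 24; EF_Replicate run = 24+2 = 26
Expected project duration μ = 26 days. Critical path: Run assay → Data extraction → Statistical analysis → Replicate run.

Variance along critical path = 0.111 + 0.444 + 1.000 + 0.111 = 1.667
σ = √1.667 = 1.291 days

1.29 days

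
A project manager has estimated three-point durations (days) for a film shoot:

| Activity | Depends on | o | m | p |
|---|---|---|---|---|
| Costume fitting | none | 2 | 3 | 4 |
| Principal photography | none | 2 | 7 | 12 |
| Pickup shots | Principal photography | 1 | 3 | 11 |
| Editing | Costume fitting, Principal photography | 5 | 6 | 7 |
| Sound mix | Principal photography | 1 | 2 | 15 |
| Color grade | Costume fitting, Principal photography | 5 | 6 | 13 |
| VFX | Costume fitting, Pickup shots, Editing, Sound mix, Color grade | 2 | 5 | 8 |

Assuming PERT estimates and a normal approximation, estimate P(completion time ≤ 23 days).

te_Costume fitting = (2 + 4·3 + 4)/6 = 18/6 = 3; σ²_Costume fitting = ((4−2)/6)² = 0.111
te_Principal photography = (2 + 4·7 + 12)/6 = 42/6 = 7; σ²_Principal photography = ((12−2)/6)² = 2.778
te_Pickup shots = (1 + 4·3 + 11)/6 = 24/6 = 4; σ²_Pickup shots = ((11−1)/6)² = 2.778
te_Editing = (5 + 4·6 + 7)/6 = 36/6 = 6; σ²_Editing = ((7−5)/6)² = 0.111
te_Sound mix = (1 + 4·2 + 15)/6 = 24/6 = 4; σ²_Sound mix = ((15−1)/6)² = 5.444
te_Color grade = (5 + 4·6 + 13)/6 = 42/6 = 7; σ²_Color grade = ((13−5)/6)² = 1.778
te_VFX = (2 + 4·5 + 8)/6 = 30/6 = 5; σ²_VFX = ((8−2)/6)² = 1.000

Forward pass:
ES_Costume fitting = 0; EF_Costume fitting = 3
ES_Principal photography = 0; EF_Principal photography = 7
ES_Pickup shots = 7; EF_Pickup shots = 7+4 = 11
ES_Editing = max(EF_Costume fitting=3, EF_Principal photography=7) = 7; EF_Editing = 7+6 = 13
ES_Sound mix = 7; EF_Sound mix = 7+4 = 11
ES_Color grade = max(EF_Costume fitting=3, EF_Principal photography=7) = 7; EF_Color grade = 7+7 = 14
ES_VFX = max(EF_Costume fitting=3, EF_Pickup shots=11, EF_Editing=13, EF_Sound mix=11, EF_Color grade=14) = 14; EF_VFX = 14+5 = 19
Expected project duration μ = 19 days. Critical path: Principal photography → Color grade → VFX.

Variance along critical path = 2.778 + 1.778 + 1.000 = 5.556; σ = √5.556 = 2.357 days.
Z = (23 − 19) / 2.357 = 1.697
P(T ≤ 23) = Φ(1.697) ≈ 0.955

0.955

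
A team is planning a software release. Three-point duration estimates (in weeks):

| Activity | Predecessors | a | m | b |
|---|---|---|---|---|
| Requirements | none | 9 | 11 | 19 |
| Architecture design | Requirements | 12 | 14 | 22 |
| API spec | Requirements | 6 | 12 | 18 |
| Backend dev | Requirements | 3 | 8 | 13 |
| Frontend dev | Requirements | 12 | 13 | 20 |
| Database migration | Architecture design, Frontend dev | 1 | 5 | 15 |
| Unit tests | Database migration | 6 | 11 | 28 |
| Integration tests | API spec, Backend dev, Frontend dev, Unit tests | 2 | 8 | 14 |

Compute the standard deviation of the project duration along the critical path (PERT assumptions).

te_Requirements = (9 + 4·11 + 19)/6 = 72/6 = 12; σ²_Requirements = ((19−9)/6)² = 2.778
te_Architecture design = (12 + 4·14 + 22)/6 = 90/6 = 15; σ²_Architecture design = ((22−12)/6)² = 2.778
te_API spec = (6 + 4·12 + 18)/6 = 72/6 = 12; σ²_API spec = ((18−6)/6)² = 4.000
te_Backend dev = (3 + 4·8 + 13)/6 = 48/6 = 8; σ²_Backend dev = ((13−3)/6)² = 2.778
te_Frontend dev = (12 + 4·13 + 20)/6 = 84/6 = 14; σ²_Frontend dev = ((20−12)/6)² = 1.778
te_Database migration = (1 + 4·5 + 15)/6 = 36/6 = 6; σ²_Database migration = ((15−1)/6)² = 5.444
te_Unit tests = (6 + 4·11 + 28)/6 = 78/6 = 13; σ²_Unit tests = ((28−6)/6)² = 13.444
te_Integration tests = (2 + 4·8 + 14)/6 = 48/6 = 8; σ²_Integration tests = ((14−2)/6)² = 4.000

Forward pass:
ES_Requirements = 0; EF_Requirements = 12
ES_Architecture design = 12; EF_Architecture design = 12+15 = 27
ES_API spec = 12; EF_API spec = 12+12 = 24
ES_Backend dev = 12; EF_Backend dev = 12+8 = 20
ES_Frontend dev = 12; EF_Frontend dev = 12+14 = 26
ES_Database migration = max(EF_Architecture design=27, EF_Frontend dev=26) = 27; EF_Database migration = 27+6 = 33
ES_Unit tests = 33; EF_Unit tests = 33+13 = 46
ES_Integration tests = max(EF_API spec=24, EF_Backend dev=20, EF_Frontend dev=26, EF_Unit tests=46) = 46; EF_Integration tests = 46+8 = 54
Expected project duration μ = 54 weeks. Critical path: Requirements → Architecture design → Database migration → Unit tests → Integration tests.

Variance along critical path = 2.778 + 2.778 + 5.444 + 13.444 + 4.000 = 28.444
σ = √28.444 = 5.333 weeks

5.33 weeks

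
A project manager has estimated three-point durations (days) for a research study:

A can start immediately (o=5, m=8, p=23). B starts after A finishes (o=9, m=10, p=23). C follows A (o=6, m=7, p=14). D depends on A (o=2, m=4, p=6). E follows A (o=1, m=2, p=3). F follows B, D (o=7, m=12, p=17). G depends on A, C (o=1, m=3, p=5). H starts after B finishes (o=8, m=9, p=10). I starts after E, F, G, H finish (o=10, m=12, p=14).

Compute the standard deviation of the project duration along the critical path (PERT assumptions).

4.20 days

te_A = (5 + 4·8 + 23)/6 = 60/6 = 10; σ²_A = ((23−5)/6)² = 9.000
te_B = (9 + 4·10 + 23)/6 = 72/6 = 12; σ²_B = ((23−9)/6)² = 5.444
te_C = (6 + 4·7 + 14)/6 = 48/6 = 8; σ²_C = ((14−6)/6)² = 1.778
te_D = (2 + 4·4 + 6)/6 = 24/6 = 4; σ²_D = ((6−2)/6)² = 0.444
te_E = (1 + 4·2 + 3)/6 = 12/6 = 2; σ²_E = ((3−1)/6)² = 0.111
te_F = (7 + 4·12 + 17)/6 = 72/6 = 12; σ²_F = ((17−7)/6)² = 2.778
te_G = (1 + 4·3 + 5)/6 = 18/6 = 3; σ²_G = ((5−1)/6)² = 0.444
te_H = (8 + 4·9 + 10)/6 = 54/6 = 9; σ²_H = ((10−8)/6)² = 0.111
te_I = (10 + 4·12 + 14)/6 = 72/6 = 12; σ²_I = ((14−10)/6)² = 0.444

Forward pass:
ES_A = 0; EF_A = 10
ES_B = 10; EF_B = 10+12 = 22
ES_C = 10; EF_C = 10+8 = 18
ES_D = 10; EF_D = 10+4 = 14
ES_E = 10; EF_E = 10+2 = 12
ES_F = max(EF_B=22, EF_D=14) = 22; EF_F = 22+12 = 34
ES_G = max(EF_A=10, EF_C=18) = 18; EF_G = 18+3 = 21
ES_H = 22; EF_H = 22+9 = 31
ES_I = max(EF_E=12, EF_F=34, EF_G=21, EF_H=31) = 34; EF_I = 34+12 = 46
Expected project duration μ = 46 days. Critical path: A → B → F → I.

Variance along critical path = 9.000 + 5.444 + 2.778 + 0.444 = 17.667
σ = √17.667 = 4.203 days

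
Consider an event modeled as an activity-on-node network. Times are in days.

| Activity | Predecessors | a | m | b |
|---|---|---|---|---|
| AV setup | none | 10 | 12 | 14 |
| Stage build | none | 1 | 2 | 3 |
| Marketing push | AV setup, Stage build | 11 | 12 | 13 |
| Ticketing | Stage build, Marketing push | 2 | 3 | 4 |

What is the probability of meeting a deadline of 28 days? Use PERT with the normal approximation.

0.890

te_AV setup = (10 + 4·12 + 14)/6 = 72/6 = 12; σ²_AV setup = ((14−10)/6)² = 0.444
te_Stage build = (1 + 4·2 + 3)/6 = 12/6 = 2; σ²_Stage build = ((3−1)/6)² = 0.111
te_Marketing push = (11 + 4·12 + 13)/6 = 72/6 = 12; σ²_Marketing push = ((13−11)/6)² = 0.111
te_Ticketing = (2 + 4·3 + 4)/6 = 18/6 = 3; σ²_Ticketing = ((4−2)/6)² = 0.111

Forward pass:
ES_AV setup = 0; EF_AV setup = 12
ES_Stage build = 0; EF_Stage build = 2
ES_Marketing push = max(EF_AV setup=12, EF_Stage build=2) = 12; EF_Marketing push = 12+12 = 24
ES_Ticketing = max(EF_Stage build=2, EF_Marketing push=24) = 24; EF_Ticketing = 24+3 = 27
Expected project duration μ = 27 days. Critical path: AV setup → Marketing push → Ticketing.

Variance along critical path = 0.444 + 0.111 + 0.111 = 0.667; σ = √0.667 = 0.816 days.
Z = (28 − 27) / 0.816 = 1.225
P(T ≤ 28) = Φ(1.225) ≈ 0.890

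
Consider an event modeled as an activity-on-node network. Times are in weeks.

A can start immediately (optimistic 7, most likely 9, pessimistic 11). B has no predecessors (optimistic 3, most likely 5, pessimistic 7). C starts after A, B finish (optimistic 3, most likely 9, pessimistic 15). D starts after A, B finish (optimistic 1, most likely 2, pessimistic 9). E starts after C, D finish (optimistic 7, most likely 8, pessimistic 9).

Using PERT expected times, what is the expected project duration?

te_A = (7 + 4·9 + 11)/6 = 54/6 = 9
te_B = (3 + 4·5 + 7)/6 = 30/6 = 5
te_C = (3 + 4·9 + 15)/6 = 54/6 = 9
te_D = (1 + 4·2 + 9)/6 = 18/6 = 3
te_E = (7 + 4·8 + 9)/6 = 48/6 = 8

Forward pass:
ES_A = 0; EF_A = 9
ES_B = 0; EF_B = 5
ES_C = max(EF_A=9, EF_B=5) = 9; EF_C = 9+9 = 18
ES_D = max(EF_A=9, EF_B=5) = 9; EF_D = 9+3 = 12
ES_E = max(EF_C=18, EF_D=12) = 18; EF_E = 18+8 = 26
Expected project duration μ = 26 weeks. Critical path: A → C → E.

26 weeks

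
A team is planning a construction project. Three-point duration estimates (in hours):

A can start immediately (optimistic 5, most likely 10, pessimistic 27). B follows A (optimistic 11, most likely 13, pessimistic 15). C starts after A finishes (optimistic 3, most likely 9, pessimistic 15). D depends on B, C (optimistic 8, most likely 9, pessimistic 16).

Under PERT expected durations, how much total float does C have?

4 hours

te_A = (5 + 4·10 + 27)/6 = 72/6 = 12
te_B = (11 + 4·13 + 15)/6 = 78/6 = 13
te_C = (3 + 4·9 + 15)/6 = 54/6 = 9
te_D = (8 + 4·9 + 16)/6 = 60/6 = 10

Forward pass:
ES_A = 0; EF_A = 12
ES_B = 12; EF_B = 12+13 = 25
ES_C = 12; EF_C = 12+9 = 21
ES_D = max(EF_B=25, EF_C=21) = 25; EF_D = 25+10 = 35
Expected project duration μ = 35 hours. Critical path: A → B → D.

Backward pass:
LF_D = 35; LS_D = 35−10 = 25
LF_C = LS_D = 25; LS_C = 25−9 = 16
LF_B = LS_D = 25; LS_B = 25−13 = 12
LF_A = min(LS_B=12, LS_C=16) = 12; LS_A = 12−12 = 0
Slack_C = LS_C − ES_C = 16 − 12 = 4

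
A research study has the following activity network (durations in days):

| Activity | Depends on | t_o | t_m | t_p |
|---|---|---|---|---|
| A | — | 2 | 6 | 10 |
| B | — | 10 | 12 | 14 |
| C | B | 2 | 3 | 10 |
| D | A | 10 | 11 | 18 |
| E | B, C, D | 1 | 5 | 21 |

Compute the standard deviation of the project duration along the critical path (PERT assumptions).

3.83 days

te_A = (2 + 4·6 + 10)/6 = 36/6 = 6; σ²_A = ((10−2)/6)² = 1.778
te_B = (10 + 4·12 + 14)/6 = 72/6 = 12; σ²_B = ((14−10)/6)² = 0.444
te_C = (2 + 4·3 + 10)/6 = 24/6 = 4; σ²_C = ((10−2)/6)² = 1.778
te_D = (10 + 4·11 + 18)/6 = 72/6 = 12; σ²_D = ((18−10)/6)² = 1.778
te_E = (1 + 4·5 + 21)/6 = 42/6 = 7; σ²_E = ((21−1)/6)² = 11.111

Forward pass:
ES_A = 0; EF_A = 6
ES_B = 0; EF_B = 12
ES_C = 12; EF_C = 12+4 = 16
ES_D = 6; EF_D = 6+12 = 18
ES_E = max(EF_B=12, EF_C=16, EF_D=18) = 18; EF_E = 18+7 = 25
Expected project duration μ = 25 days. Critical path: A → D → E.

Variance along critical path = 1.778 + 1.778 + 11.111 = 14.667
σ = √14.667 = 3.830 days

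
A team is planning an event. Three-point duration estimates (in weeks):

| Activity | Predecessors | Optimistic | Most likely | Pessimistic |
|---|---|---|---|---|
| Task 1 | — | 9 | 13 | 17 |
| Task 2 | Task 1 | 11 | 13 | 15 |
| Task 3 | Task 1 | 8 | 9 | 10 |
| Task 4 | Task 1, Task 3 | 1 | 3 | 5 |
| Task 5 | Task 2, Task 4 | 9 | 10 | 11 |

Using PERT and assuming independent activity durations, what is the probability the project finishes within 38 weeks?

te_Task 1 = (9 + 4·13 + 17)/6 = 78/6 = 13; σ²_Task 1 = ((17−9)/6)² = 1.778
te_Task 2 = (11 + 4·13 + 15)/6 = 78/6 = 13; σ²_Task 2 = ((15−11)/6)² = 0.444
te_Task 3 = (8 + 4·9 + 10)/6 = 54/6 = 9; σ²_Task 3 = ((10−8)/6)² = 0.111
te_Task 4 = (1 + 4·3 + 5)/6 = 18/6 = 3; σ²_Task 4 = ((5−1)/6)² = 0.444
te_Task 5 = (9 + 4·10 + 11)/6 = 60/6 = 10; σ²_Task 5 = ((11−9)/6)² = 0.111

Forward pass:
ES_Task 1 = 0; EF_Task 1 = 13
ES_Task 2 = 13; EF_Task 2 = 13+13 = 26
ES_Task 3 = 13; EF_Task 3 = 13+9 = 22
ES_Task 4 = max(EF_Task 1=13, EF_Task 3=22) = 22; EF_Task 4 = 22+3 = 25
ES_Task 5 = max(EF_Task 2=26, EF_Task 4=25) = 26; EF_Task 5 = 26+10 = 36
Expected project duration μ = 36 weeks. Critical path: Task 1 → Task 2 → Task 5.

Variance along critical path = 1.778 + 0.444 + 0.111 = 2.333; σ = √2.333 = 1.528 weeks.
Z = (38 − 36) / 1.528 = 1.309
P(T ≤ 38) = Φ(1.309) ≈ 0.905

0.905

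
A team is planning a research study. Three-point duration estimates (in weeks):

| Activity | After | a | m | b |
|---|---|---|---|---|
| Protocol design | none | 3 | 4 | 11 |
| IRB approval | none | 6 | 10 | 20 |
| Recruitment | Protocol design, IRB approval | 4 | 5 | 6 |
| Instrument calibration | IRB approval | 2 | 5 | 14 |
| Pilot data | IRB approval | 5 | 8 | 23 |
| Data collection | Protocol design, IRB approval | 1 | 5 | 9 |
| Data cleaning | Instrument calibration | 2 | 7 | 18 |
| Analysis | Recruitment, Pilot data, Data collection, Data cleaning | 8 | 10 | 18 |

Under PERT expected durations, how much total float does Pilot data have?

4 weeks

te_Protocol design = (3 + 4·4 + 11)/6 = 30/6 = 5
te_IRB approval = (6 + 4·10 + 20)/6 = 66/6 = 11
te_Recruitment = (4 + 4·5 + 6)/6 = 30/6 = 5
te_Instrument calibration = (2 + 4·5 + 14)/6 = 36/6 = 6
te_Pilot data = (5 + 4·8 + 23)/6 = 60/6 = 10
te_Data collection = (1 + 4·5 + 9)/6 = 30/6 = 5
te_Data cleaning = (2 + 4·7 + 18)/6 = 48/6 = 8
te_Analysis = (8 + 4·10 + 18)/6 = 66/6 = 11

Forward pass:
ES_Protocol design = 0; EF_Protocol design = 5
ES_IRB approval = 0; EF_IRB approval = 11
ES_Recruitment = max(EF_Protocol design=5, EF_IRB approval=11) = 11; EF_Recruitment = 11+5 = 16
ES_Instrument calibration = 11; EF_Instrument calibration = 11+6 = 17
ES_Pilot data = 11; EF_Pilot data = 11+10 = 21
ES_Data collection = max(EF_Protocol design=5, EF_IRB approval=11) = 11; EF_Data collection = 11+5 = 16
ES_Data cleaning = 17; EF_Data cleaning = 17+8 = 25
ES_Analysis = max(EF_Recruitment=16, EF_Pilot data=21, EF_Data collection=16, EF_Data cleaning=25) = 25; EF_Analysis = 25+11 = 36
Expected project duration μ = 36 weeks. Critical path: IRB approval → Instrument calibration → Data cleaning → Analysis.

Backward pass:
LF_Analysis = 36; LS_Analysis = 36−11 = 25
LF_Data cleaning = LS_Analysis = 25; LS_Data cleaning = 25−8 = 17
LF_Data collection = LS_Analysis = 25; LS_Data collection = 25−5 = 20
LF_Pilot data = LS_Analysis = 25; LS_Pilot data = 25−10 = 15
LF_Instrument calibration = LS_Data cleaning = 17; LS_Instrument calibration = 17−6 = 11
LF_Recruitment = LS_Analysis = 25; LS_Recruitment = 25−5 = 20
LF_IRB approval = min(LS_Recruitment=20, LS_Instrument calibration=11, LS_Pilot data=15, LS_Data collection=20) = 11; LS_IRB approval = 11−11 = 0
LF_Protocol design = min(LS_Recruitment=20, LS_Data collection=20) = 20; LS_Protocol design = 20−5 = 15
Slack_Pilot data = LS_Pilot data − ES_Pilot data = 15 − 11 = 4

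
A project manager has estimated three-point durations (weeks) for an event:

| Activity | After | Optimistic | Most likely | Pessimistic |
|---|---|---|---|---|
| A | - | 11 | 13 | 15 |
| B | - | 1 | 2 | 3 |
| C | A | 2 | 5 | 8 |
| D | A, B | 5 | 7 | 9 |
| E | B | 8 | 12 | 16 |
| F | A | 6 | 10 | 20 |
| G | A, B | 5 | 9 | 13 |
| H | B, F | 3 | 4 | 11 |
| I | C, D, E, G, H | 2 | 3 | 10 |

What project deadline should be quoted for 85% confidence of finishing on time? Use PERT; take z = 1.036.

te_A = (11 + 4·13 + 15)/6 = 78/6 = 13; σ²_A = ((15−11)/6)² = 0.444
te_B = (1 + 4·2 + 3)/6 = 12/6 = 2; σ²_B = ((3−1)/6)² = 0.111
te_C = (2 + 4·5 + 8)/6 = 30/6 = 5; σ²_C = ((8−2)/6)² = 1.000
te_D = (5 + 4·7 + 9)/6 = 42/6 = 7; σ²_D = ((9−5)/6)² = 0.444
te_E = (8 + 4·12 + 16)/6 = 72/6 = 12; σ²_E = ((16−8)/6)² = 1.778
te_F = (6 + 4·10 + 20)/6 = 66/6 = 11; σ²_F = ((20−6)/6)² = 5.444
te_G = (5 + 4·9 + 13)/6 = 54/6 = 9; σ²_G = ((13−5)/6)² = 1.778
te_H = (3 + 4·4 + 11)/6 = 30/6 = 5; σ²_H = ((11−3)/6)² = 1.778
te_I = (2 + 4·3 + 10)/6 = 24/6 = 4; σ²_I = ((10−2)/6)² = 1.778

Forward pass:
ES_A = 0; EF_A = 13
ES_B = 0; EF_B = 2
ES_C = 13; EF_C = 13+5 = 18
ES_D = max(EF_A=13, EF_B=2) = 13; EF_D = 13+7 = 20
ES_E = 2; EF_E = 2+12 = 14
ES_F = 13; EF_F = 13+11 = 24
ES_G = max(EF_A=13, EF_B=2) = 13; EF_G = 13+9 = 22
ES_H = max(EF_B=2, EF_F=24) = 24; EF_H = 24+5 = 29
ES_I = max(EF_C=18, EF_D=20, EF_E=14, EF_G=22, EF_H=29) = 29; EF_I = 29+4 = 33
Expected project duration μ = 33 weeks. Critical path: A → F → H → I.

Variance along critical path = 0.444 + 5.444 + 1.778 + 1.778 = 9.444; σ = 3.073 weeks.
D = μ + z·σ = 33 + 1.036·3.073 = 36.2 weeks

36.2 weeks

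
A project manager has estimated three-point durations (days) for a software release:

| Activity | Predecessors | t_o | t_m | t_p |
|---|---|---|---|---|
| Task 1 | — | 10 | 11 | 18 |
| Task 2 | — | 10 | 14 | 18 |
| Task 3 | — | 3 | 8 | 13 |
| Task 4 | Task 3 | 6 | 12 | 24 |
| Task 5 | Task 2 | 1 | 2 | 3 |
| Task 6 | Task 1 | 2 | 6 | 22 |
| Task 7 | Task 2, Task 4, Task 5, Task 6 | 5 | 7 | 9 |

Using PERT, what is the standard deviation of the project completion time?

te_Task 1 = (10 + 4·11 + 18)/6 = 72/6 = 12; σ²_Task 1 = ((18−10)/6)² = 1.778
te_Task 2 = (10 + 4·14 + 18)/6 = 84/6 = 14; σ²_Task 2 = ((18−10)/6)² = 1.778
te_Task 3 = (3 + 4·8 + 13)/6 = 48/6 = 8; σ²_Task 3 = ((13−3)/6)² = 2.778
te_Task 4 = (6 + 4·12 + 24)/6 = 78/6 = 13; σ²_Task 4 = ((24−6)/6)² = 9.000
te_Task 5 = (1 + 4·2 + 3)/6 = 12/6 = 2; σ²_Task 5 = ((3−1)/6)² = 0.111
te_Task 6 = (2 + 4·6 + 22)/6 = 48/6 = 8; σ²_Task 6 = ((22−2)/6)² = 11.111
te_Task 7 = (5 + 4·7 + 9)/6 = 42/6 = 7; σ²_Task 7 = ((9−5)/6)² = 0.444

Forward pass:
ES_Task 1 = 0; EF_Task 1 = 12
ES_Task 2 = 0; EF_Task 2 = 14
ES_Task 3 = 0; EF_Task 3 = 8
ES_Task 4 = 8; EF_Task 4 = 8+13 = 21
ES_Task 5 = 14; EF_Task 5 = 14+2 = 16
ES_Task 6 = 12; EF_Task 6 = 12+8 = 20
ES_Task 7 = max(EF_Task 2=14, EF_Task 4=21, EF_Task 5=16, EF_Task 6=20) = 21; EF_Task 7 = 21+7 = 28
Expected project duration μ = 28 days. Critical path: Task 3 → Task 4 → Task 7.

Variance along critical path = 2.778 + 9.000 + 0.444 = 12.222
σ = √12.222 = 3.496 days

3.50 days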